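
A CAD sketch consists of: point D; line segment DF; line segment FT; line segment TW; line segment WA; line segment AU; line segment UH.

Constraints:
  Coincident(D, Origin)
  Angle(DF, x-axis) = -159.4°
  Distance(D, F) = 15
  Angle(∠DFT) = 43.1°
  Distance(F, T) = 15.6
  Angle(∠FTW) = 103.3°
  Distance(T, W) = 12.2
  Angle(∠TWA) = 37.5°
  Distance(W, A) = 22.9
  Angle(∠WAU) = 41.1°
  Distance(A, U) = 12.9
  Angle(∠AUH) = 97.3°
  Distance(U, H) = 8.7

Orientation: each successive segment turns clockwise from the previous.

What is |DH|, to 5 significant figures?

6.1583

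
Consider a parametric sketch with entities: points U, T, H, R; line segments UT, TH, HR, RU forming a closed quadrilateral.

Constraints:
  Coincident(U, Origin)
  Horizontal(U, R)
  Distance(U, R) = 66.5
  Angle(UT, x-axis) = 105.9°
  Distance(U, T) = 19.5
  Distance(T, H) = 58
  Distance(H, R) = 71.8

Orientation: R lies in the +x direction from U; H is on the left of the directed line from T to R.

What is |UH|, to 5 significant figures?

70.745

Checks: U.y = 0.00, R.y = 0.00 ✓; |TH| = 58.00 ✓; |HR| = 71.80 ✓.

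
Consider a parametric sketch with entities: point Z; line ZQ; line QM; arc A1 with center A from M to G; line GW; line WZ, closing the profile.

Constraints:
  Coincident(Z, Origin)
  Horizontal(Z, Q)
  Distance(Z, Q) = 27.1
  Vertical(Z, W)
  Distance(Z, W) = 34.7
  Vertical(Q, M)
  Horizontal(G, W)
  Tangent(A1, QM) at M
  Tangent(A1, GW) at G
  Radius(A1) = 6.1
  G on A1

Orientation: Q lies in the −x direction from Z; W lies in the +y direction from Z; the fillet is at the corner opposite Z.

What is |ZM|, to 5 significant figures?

39.400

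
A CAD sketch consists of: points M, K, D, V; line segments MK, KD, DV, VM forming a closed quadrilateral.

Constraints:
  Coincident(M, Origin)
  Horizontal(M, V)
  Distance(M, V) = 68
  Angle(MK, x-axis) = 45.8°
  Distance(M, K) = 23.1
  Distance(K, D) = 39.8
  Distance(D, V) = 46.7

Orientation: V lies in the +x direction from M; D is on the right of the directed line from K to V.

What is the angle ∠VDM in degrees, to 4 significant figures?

112.9°

M is at the origin; M and V share the same y with |MV| = 68.0 and V in +x, so V = (68.0, 0). MK runs at 45.8° with |MK| = 23.1, so K = (16.10, 16.56). D is determined by |KD| = 39.8 and |DV| = 46.7 together: it lies at the intersection of circle(K, 39.8) and circle(V, 46.7). With |KV| = 54.47, the foot of the radical line on KV is 21.76 from K and the perpendicular offset is √(39.8² − 21.76²) = 33.33. Taking the right-of-KV solution: D = (26.70, -21.80).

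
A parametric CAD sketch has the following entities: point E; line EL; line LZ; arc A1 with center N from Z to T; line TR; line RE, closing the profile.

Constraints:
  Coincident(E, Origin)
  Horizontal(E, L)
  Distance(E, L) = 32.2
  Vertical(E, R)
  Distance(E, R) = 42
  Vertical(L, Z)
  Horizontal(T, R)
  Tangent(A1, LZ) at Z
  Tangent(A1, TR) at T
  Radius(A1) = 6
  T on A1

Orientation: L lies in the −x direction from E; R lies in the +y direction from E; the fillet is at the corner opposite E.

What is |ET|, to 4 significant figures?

49.50

E is at the origin; E and L share the same y with |EL| = 32.2 and L on the −x side, so L = (-32.20, 0.000). ER is vertical with |ER| = 42.0 and R on the +y side, so R = (0.000, 42.00). The virtual corner opposite E is at (-32.20, 42.00). The tangent condition forces NZ to be normal to LZ and the tangent condition forces NT to be normal to TR, with radius 6.0, so the center N sits 6.0 in from both sides at N = (-26.20, 36.00). That places the tangent points at Z = (-32.20, 36.00) on LZ and T = (-26.20, 42.00) on TR. Then |ET| = |T − E| = 49.50.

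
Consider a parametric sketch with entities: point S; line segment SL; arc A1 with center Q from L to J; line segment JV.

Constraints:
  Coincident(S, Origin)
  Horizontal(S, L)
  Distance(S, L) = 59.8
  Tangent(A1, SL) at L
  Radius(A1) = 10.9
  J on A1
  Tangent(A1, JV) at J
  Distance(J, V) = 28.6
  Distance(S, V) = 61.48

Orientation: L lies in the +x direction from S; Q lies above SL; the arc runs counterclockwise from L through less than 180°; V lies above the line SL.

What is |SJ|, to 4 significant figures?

70.08

Checks: |QJ| = 10.90 ✓; ∠(QJ, JV) = 90.00° ✓; |JV| = 28.60 ✓; |SV| = 61.48 ✓.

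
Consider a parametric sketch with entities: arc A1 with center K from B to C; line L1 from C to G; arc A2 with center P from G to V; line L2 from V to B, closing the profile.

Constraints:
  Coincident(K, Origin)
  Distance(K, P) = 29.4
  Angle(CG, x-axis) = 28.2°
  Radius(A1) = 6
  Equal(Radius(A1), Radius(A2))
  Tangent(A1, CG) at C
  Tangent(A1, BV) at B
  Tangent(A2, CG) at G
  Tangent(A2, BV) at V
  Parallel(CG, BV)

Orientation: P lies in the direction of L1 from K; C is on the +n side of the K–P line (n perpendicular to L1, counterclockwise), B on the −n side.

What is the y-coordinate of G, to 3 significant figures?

19.2

The slot axis is L1's direction at 28.2°, so u = (cos 28.2°, sin 28.2°) = (0.881, 0.473) and n = (−sin 28.2°, cos 28.2°) = (-0.473, 0.881). K is at the origin and P lies 29.4 along u from K, so P = 29.4·u = (25.9, 13.9). Tangency of A1 to both parallel lines with radius 6.0 puts C and B at K ± 6.0·n: C = (-2.84, 5.29), B = (2.84, -5.29). Equal radii place G and V the same way about P: G = P + 6.0·n = (23.1, 19.2), V = P − 6.0·n = (28.7, 8.61). So G.y = 19.2.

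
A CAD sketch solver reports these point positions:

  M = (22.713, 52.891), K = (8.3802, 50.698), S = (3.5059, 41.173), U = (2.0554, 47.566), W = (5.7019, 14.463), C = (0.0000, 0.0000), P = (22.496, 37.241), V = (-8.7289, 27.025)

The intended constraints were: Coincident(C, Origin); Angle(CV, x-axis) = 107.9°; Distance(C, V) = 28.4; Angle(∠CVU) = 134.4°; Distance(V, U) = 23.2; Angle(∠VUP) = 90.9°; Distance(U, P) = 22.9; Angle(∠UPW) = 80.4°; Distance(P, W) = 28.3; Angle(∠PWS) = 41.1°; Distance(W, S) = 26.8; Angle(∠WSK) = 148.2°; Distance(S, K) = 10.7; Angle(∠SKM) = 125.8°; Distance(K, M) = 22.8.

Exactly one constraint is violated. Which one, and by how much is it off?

Distance(K, M) = 22.8 — off by 8.30.

C = (0.00, 0.00) ✓; CV at 107.9° ✓; |CV| = 28.40 ✓; ∠CVU = 134.4° ✓; |VU| = 23.20 ✓; ∠VUP = 90.90° ✓; |UP| = 22.90 ✓; ∠UPW = 80.40° ✓; |PW| = 28.30 ✓; ∠PWS = 41.10° ✓; |WS| = 26.80 ✓; ∠WSK = 148.2° ✓; |SK| = 10.70 ✓; ∠SKM = 125.8° ✓; |KM| = 14.50 ✗.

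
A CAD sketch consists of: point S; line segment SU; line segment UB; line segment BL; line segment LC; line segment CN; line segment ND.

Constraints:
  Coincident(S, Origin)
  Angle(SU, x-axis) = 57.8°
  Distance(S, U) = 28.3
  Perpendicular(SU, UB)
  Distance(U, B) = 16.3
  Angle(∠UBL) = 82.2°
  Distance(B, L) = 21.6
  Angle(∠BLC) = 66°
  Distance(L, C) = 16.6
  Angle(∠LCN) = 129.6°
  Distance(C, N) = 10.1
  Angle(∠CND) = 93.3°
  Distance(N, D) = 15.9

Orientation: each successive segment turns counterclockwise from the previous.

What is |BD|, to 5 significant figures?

2.8383

S is at the origin; SU runs at 57.8° with length 28.3, so U = (15.080, 23.947). The perpendicularity gives UB at right angles to SU, so UB runs at 147.80°; with |UB| = 16.3, B = (1.2875, 32.633). ∠UBL = 82.2° gives BL at -114.40° from the x-axis; with |BL| = 21.6, L = (-7.6356, 12.962). ∠BLC = 66.0° gives LC at -0.40000° from the x-axis; with |LC| = 16.6, C = (8.9640, 12.846). ∠LCN = 129.6° gives CN at 50.000° from the x-axis; with |CN| = 10.1, N = (15.456, 20.584). ∠CND = 93.3° gives ND at 136.70° from the x-axis; with |ND| = 15.9, D = (3.8846, 31.488). Then |BD| = |D − B| = 2.8383.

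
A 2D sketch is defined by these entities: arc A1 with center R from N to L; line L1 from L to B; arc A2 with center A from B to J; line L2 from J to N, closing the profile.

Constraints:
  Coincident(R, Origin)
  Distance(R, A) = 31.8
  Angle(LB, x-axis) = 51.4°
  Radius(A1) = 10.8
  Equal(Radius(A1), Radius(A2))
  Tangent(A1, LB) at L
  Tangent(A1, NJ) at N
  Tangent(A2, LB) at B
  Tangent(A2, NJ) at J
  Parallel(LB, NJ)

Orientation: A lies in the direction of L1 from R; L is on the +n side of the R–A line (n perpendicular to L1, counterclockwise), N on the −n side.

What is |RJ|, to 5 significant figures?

33.584

Tangency of A1 to both parallel lines with radius 10.8 puts L and N at R ± 10.8·n: L = (-8.4404, 6.7379), N = (8.4404, -6.7379). Equal radii place B and J the same way about A: B = A + 10.8·n = (11.399, 31.590), J = A − 10.8·n = (28.280, 18.114). Then |RJ| = |J − R| = 33.584.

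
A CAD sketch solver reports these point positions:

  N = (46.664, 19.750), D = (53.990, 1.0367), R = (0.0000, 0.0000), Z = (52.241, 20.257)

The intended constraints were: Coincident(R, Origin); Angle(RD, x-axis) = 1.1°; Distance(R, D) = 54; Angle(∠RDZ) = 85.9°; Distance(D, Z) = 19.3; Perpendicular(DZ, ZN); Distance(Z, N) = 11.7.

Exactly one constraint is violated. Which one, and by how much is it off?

Distance(Z, N) = 11.7 — off by 6.10.

R = (0.00, 0.00) ✓; RD at 1.100° ✓; |RD| = 54.00 ✓; ∠RDZ = 85.90° ✓; |DZ| = 19.30 ✓; ∠(DZ, ZN) = 89.99° ✓; |ZN| = 5.600 ✗.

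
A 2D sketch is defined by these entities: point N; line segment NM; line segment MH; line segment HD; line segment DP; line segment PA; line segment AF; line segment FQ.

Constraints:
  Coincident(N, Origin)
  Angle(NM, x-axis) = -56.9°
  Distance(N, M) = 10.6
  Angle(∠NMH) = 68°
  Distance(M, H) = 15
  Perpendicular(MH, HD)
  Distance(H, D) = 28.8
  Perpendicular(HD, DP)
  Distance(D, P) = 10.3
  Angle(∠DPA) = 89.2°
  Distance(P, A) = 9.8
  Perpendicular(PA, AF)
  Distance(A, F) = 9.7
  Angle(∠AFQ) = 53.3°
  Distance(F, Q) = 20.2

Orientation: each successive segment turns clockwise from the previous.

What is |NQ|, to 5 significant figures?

25.393

N is at the origin; NM runs at -56.9° with length 10.6, so M = (5.7887, -8.8798). ∠NMH = 68.0° gives MH at -168.90° from the x-axis; with |MH| = 15.0, H = (-8.9307, -11.768). MH is perpendicular to HD, so HD runs at 101.10°; with |HD| = 28.8, D = (-14.475, 16.494). The perpendicularity gives DP at right angles to HD, so DP runs at 11.100°; with |DP| = 10.3, P = (-4.3680, 18.477). ∠DPA = 89.2° gives PA at -79.700° from the x-axis; with |PA| = 9.8, A = (-2.6158, 8.8345). The perpendicularity gives AF at right angles to PA, so AF runs at -169.70°; with |AF| = 9.7, F = (-12.159, 7.1001). ∠AFQ = 53.3° gives FQ at 63.600° from the x-axis; with |FQ| = 20.2, Q = (-3.1778, 25.193). Then |NQ| = |Q − N| = 25.393.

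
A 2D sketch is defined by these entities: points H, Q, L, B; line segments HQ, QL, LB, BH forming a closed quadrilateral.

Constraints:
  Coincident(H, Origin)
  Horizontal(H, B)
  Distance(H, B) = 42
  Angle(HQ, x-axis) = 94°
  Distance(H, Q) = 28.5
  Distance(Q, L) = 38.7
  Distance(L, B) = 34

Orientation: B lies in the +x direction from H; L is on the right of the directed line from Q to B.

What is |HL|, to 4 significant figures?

12.56

Checks: |QL| = 38.70 ✓; |LB| = 34.00 ✓.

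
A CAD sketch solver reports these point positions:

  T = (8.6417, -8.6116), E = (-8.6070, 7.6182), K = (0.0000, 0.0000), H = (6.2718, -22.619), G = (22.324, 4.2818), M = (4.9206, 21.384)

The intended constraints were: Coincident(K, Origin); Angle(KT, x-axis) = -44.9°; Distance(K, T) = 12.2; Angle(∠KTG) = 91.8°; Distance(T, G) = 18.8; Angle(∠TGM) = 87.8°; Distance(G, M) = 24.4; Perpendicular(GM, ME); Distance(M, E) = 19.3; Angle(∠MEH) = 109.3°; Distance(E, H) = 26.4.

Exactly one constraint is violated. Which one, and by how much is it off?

Distance(E, H) = 26.4 — off by 7.30.

K = (0.00, 0.00) ✓; KT at -44.90° ✓; |KT| = 12.20 ✓; ∠KTG = 91.80° ✓; |TG| = 18.80 ✓; ∠TGM = 87.80° ✓; |GM| = 24.40 ✓; ∠(GM, ME) = 90.00° ✓; |ME| = 19.30 ✓; ∠MEH = 109.3° ✓; |EH| = 33.70 ✗.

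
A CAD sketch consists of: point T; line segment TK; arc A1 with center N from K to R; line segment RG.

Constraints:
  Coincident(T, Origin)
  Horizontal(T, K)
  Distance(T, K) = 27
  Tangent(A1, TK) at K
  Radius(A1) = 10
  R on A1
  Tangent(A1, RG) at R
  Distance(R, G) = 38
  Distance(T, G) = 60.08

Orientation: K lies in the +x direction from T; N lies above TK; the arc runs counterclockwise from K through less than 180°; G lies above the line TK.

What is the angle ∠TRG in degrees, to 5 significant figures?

103.67°

T is at the origin; T and K share the same y with |TK| = 27.0 and K on the +x side, so K = (27.000, 0.0000). The tangent condition forces NK to be normal to TK, so N = K + (0, 10) = (27.000, 10.000). Since NR ⟂ RG (tangency), |NG| = √(10.0² + 38.0²) = 39.294 regardless of where R sits on A1. So G lies on both circle(T, 60.08) and circle(N, 39.294); the above-TK intersection is G = (35.709, 48.317). R is the foot of the tangent from G: R = (36.994, 10.338).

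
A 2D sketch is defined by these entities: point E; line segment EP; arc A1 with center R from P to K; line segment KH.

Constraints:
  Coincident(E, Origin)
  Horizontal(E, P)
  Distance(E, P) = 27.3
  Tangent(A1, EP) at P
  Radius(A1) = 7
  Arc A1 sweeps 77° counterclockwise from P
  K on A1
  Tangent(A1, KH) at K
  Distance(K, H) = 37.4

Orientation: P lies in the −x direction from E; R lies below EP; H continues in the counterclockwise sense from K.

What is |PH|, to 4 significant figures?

44.55

On A1, P sits at bearing 90° from R; a 77° counterclockwise sweep puts K at bearing 167°, so K = R + 7.0·(cos 167°, sin 167°) = (-34.12, -5.425). Since A1 is tangent to KH there, RK ⟂ KH, so KH runs along (−sin 167°, cos 167°); with |KH| = 37.4, H = (-42.53, -41.87). Then |PH| = |H − P| = 44.55.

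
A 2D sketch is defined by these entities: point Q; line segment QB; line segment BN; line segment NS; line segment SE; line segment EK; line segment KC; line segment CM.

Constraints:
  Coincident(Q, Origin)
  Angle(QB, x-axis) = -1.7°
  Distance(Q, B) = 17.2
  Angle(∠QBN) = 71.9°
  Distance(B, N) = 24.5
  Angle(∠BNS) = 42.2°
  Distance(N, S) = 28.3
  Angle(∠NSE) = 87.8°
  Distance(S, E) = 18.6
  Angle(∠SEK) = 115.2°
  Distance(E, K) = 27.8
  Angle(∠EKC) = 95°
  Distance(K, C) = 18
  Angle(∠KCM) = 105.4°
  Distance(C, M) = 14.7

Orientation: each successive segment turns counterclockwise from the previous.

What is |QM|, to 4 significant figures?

21.12

Q is at the origin; QB runs at -1.7° with length 17.2, so B = (17.19, -0.5103). ∠QBN = 71.9° gives BN at 106.4° from the x-axis; with |BN| = 24.5, N = (10.28, 22.99). ∠BNS = 42.2° gives NS at -115.8° from the x-axis; with |NS| = 28.3, S = (-2.042, -2.486). ∠NSE = 87.8° gives SE at -23.60° from the x-axis; with |SE| = 18.6, E = (15.00, -9.933). ∠SEK = 115.2° gives EK at 41.20° from the x-axis; with |EK| = 27.8, K = (35.92, 8.379). ∠EKC = 95.0° gives KC at 126.2° from the x-axis; with |KC| = 18.0, C = (25.29, 22.90). ∠KCM = 105.4° gives CM at -159.2° from the x-axis; with |CM| = 14.7, M = (11.55, 17.68). Then |QM| = |M − Q| = 21.12.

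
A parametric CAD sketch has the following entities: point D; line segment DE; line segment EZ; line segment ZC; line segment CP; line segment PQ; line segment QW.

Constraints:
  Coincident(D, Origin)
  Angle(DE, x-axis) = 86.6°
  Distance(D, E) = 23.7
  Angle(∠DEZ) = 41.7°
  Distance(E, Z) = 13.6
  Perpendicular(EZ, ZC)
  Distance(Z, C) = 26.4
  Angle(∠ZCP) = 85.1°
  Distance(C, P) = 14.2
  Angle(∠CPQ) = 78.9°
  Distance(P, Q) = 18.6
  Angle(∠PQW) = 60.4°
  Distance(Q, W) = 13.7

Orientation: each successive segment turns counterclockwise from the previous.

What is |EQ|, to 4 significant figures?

8.624

∠ZCP = 85.1° gives CP at 49.80° from the x-axis; with |CP| = 14.2, P = (19.57, 6.204). ∠CPQ = 78.9° gives PQ at 150.9° from the x-axis; with |PQ| = 18.6, Q = (3.320, 15.25). Then |EQ| = |Q − E| = 8.624.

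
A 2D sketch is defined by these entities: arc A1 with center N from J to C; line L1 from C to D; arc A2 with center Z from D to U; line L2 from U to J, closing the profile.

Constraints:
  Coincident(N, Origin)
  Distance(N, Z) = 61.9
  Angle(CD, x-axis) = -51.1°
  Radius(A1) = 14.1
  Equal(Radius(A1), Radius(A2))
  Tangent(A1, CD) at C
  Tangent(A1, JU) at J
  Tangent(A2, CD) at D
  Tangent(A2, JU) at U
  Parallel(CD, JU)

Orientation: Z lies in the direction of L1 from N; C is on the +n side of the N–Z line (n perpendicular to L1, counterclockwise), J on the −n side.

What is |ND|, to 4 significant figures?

63.49

Tangency of A1 to both parallel lines with radius 14.1 puts C and J at N ± 14.1·n: C = (10.97, 8.854), J = (-10.97, -8.854). Equal radii place D and U the same way about Z: D = Z + 14.1·n = (49.84, -39.32), U = Z − 14.1·n = (27.90, -57.03). Then |ND| = |D − N| = 63.49.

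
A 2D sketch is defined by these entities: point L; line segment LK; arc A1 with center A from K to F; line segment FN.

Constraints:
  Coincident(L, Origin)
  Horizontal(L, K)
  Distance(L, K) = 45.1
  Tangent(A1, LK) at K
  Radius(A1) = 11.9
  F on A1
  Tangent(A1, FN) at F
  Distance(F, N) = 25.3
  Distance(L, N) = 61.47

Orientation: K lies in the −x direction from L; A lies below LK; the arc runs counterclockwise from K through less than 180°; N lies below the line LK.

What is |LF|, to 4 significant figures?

58.48

Checks: |AF| = 11.90 ✓; ∠(AF, FN) = 90.00° ✓; |FN| = 25.30 ✓; |LN| = 61.47 ✓.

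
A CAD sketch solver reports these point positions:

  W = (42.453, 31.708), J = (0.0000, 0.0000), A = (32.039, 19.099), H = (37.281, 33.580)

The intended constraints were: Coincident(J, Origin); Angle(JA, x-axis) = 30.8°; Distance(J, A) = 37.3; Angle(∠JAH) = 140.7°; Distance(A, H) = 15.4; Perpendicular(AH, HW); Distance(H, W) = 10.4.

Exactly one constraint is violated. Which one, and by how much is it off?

Distance(H, W) = 10.4 — off by 4.90.

J = (0.00, 0.00) ✓; JA at 30.80° ✓; |JA| = 37.30 ✓; ∠JAH = 140.7° ✓; |AH| = 15.40 ✓; ∠(AH, HW) = 90.00° ✓; |HW| = 5.500 ✗.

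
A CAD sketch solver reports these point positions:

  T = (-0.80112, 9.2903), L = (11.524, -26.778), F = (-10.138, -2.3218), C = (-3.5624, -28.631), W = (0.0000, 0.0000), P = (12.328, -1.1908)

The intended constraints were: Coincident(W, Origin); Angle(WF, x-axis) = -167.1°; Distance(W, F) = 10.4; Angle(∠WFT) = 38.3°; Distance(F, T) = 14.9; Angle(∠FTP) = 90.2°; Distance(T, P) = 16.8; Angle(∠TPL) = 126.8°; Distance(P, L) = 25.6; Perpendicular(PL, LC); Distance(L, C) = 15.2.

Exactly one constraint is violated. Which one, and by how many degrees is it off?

Perpendicular(PL, LC) — off by 8.80°.

W = (0.00, 0.00) ✓; WF at -167.1° ✓; |WF| = 10.40 ✓; ∠WFT = 38.30° ✓; |FT| = 14.90 ✓; ∠FTP = 90.20° ✓; |TP| = 16.80 ✓; ∠TPL = 126.8° ✓; |PL| = 25.60 ✓; ∠(PL, LC) = 81.20° ✗; |LC| = 15.20 ✓.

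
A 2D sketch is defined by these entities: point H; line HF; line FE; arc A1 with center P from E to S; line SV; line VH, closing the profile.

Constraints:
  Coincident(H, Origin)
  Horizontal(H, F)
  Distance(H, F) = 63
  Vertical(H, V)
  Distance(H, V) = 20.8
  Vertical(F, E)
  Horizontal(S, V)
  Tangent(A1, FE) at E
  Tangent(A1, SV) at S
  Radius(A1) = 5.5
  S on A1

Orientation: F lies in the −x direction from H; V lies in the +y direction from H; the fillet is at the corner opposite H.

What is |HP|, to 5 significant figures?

59.501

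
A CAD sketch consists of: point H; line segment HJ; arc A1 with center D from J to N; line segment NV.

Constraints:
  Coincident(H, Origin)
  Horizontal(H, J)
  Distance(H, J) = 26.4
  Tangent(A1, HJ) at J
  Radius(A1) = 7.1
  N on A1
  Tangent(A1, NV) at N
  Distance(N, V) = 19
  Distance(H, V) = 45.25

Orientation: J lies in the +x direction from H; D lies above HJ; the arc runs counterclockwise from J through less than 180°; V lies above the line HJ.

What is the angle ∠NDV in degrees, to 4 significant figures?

69.51°

Checks: |DN| = 7.100 ✓; ∠(DN, NV) = 90.00° ✓; |NV| = 19.00 ✓; |HV| = 45.25 ✓.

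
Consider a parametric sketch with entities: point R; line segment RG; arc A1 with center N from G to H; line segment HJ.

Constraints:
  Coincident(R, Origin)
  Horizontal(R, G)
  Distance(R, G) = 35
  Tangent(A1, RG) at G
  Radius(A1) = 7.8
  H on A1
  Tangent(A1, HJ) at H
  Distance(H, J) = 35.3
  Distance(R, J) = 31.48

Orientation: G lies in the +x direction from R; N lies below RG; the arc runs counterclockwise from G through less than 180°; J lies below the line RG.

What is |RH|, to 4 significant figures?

29.03

R is at the origin; R and G share the same y with |RG| = 35.0 and G on the +x side, so G = (35.00, 0.000). Since A1 is tangent to RG there, NG ⟂ RG, so N = G + (0, -7.8) = (35.00, -7.800). Since NH ⟂ HJ (tangency), |NJ| = √(7.8² + 35.3²) = 36.15 regardless of where H sits on A1. So J lies on both circle(R, 31.48) and circle(N, 36.15); the below-RG intersection is J = (7.017, -30.69). H is the foot of the tangent from J: H = (28.88, -2.970).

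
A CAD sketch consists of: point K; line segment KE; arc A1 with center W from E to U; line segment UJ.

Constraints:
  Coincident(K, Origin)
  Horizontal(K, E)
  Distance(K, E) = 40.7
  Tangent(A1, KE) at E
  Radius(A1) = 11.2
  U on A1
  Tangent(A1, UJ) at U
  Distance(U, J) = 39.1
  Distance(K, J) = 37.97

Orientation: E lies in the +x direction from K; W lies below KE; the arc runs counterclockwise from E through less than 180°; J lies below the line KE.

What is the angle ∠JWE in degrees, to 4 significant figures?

129.1°

Checks: |WU| = 11.20 ✓; ∠(WU, UJ) = 90.00° ✓; |UJ| = 39.10 ✓; |KJ| = 37.97 ✓.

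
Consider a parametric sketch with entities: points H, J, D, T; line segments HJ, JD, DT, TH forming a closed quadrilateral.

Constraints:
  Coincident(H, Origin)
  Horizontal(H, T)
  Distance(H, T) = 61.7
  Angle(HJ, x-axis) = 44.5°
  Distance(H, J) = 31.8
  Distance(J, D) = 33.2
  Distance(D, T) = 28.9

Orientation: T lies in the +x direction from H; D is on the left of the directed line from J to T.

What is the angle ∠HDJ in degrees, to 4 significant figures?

16.75°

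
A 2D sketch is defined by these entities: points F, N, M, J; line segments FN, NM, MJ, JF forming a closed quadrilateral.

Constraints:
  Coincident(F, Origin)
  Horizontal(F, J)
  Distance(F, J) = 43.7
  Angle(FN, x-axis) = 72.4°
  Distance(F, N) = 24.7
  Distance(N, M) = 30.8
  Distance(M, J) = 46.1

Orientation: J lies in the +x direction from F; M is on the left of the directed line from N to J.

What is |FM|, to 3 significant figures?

53.6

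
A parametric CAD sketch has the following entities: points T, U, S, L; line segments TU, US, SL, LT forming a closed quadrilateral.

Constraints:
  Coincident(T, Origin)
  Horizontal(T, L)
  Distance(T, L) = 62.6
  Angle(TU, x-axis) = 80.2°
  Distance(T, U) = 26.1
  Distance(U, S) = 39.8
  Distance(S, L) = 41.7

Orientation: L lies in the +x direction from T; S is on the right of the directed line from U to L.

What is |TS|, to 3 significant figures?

24.2

Checks: |US| = 39.80 ✓; |SL| = 41.70 ✓.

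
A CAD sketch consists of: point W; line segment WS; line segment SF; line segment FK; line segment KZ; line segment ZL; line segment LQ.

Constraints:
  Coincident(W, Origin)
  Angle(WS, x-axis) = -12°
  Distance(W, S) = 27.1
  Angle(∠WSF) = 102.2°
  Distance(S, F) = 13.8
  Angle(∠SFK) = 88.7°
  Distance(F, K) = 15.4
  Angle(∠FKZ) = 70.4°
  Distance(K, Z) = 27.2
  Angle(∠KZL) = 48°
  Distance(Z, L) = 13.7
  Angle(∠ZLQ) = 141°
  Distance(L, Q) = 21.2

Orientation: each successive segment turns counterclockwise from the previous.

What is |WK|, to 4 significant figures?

22.15

W is at the origin; WS runs at -12.0° with length 27.1, so S = (26.51, -5.634). ∠WSF = 102.2° gives SF at 65.80° from the x-axis; with |SF| = 13.8, F = (32.16, 6.953). ∠SFK = 88.7° gives FK at 157.1° from the x-axis; with |FK| = 15.4, K = (17.98, 12.95). Then |WK| = |K − W| = 22.15.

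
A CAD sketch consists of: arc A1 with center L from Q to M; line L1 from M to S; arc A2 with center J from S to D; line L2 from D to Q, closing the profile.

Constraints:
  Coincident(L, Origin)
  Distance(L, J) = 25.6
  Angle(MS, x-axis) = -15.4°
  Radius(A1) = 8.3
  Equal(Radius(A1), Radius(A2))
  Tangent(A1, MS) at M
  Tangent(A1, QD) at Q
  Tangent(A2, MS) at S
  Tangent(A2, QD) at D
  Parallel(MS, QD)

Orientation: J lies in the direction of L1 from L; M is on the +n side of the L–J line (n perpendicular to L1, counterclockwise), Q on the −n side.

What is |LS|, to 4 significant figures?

26.91

The slot axis is L1's direction at -15.4°, so u = (cos -15.4°, sin -15.4°) = (0.9641, -0.2656) and n = (−sin -15.4°, cos -15.4°) = (0.2656, 0.9641). L is at the origin and J lies 25.6 along u from L, so J = 25.6·u = (24.68, -6.798). Tangency of A1 to both parallel lines with radius 8.3 puts M and Q at L ± 8.3·n: M = (2.204, 8.002), Q = (-2.204, -8.002). Equal radii place S and D the same way about J: S = J + 8.3·n = (26.88, 1.204), D = J − 8.3·n = (22.48, -14.80). Then |LS| = |S − L| = 26.91.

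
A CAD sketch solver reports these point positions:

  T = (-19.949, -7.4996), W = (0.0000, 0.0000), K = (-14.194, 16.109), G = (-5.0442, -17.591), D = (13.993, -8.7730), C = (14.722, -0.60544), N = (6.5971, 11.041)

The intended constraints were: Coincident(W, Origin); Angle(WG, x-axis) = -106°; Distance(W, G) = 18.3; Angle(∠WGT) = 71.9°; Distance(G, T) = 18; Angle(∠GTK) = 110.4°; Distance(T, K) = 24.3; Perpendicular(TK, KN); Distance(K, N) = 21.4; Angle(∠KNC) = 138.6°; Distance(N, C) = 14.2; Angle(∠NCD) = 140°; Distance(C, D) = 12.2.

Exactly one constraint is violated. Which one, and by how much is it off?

Distance(C, D) = 12.2 — off by 4.00.

W = (0.00, 0.00) ✓; WG at -106.0° ✓; |WG| = 18.30 ✓; ∠WGT = 71.90° ✓; |GT| = 18.00 ✓; ∠GTK = 110.4° ✓; |TK| = 24.30 ✓; ∠(TK, KN) = 90.00° ✓; |KN| = 21.40 ✓; ∠KNC = 138.6° ✓; |NC| = 14.20 ✓; ∠NCD = 140.0° ✓; |CD| = 8.200 ✗.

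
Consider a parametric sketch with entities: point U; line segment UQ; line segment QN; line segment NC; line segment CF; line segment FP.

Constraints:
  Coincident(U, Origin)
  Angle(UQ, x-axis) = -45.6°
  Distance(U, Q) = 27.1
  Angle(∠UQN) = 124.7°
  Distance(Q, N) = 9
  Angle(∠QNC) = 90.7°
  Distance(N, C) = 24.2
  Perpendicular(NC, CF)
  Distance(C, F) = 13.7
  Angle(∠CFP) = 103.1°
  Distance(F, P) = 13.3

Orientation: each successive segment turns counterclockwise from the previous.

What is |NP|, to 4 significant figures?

20.15

U is at the origin; UQ runs at -45.6° with length 27.1, so Q = (18.96, -19.36). ∠UQN = 124.7° gives QN at 9.700° from the x-axis; with |QN| = 9.0, N = (27.83, -17.85). ∠QNC = 90.7° gives NC at 99.00° from the x-axis; with |NC| = 24.2, C = (24.05, 6.056). The perpendicularity gives CF at right angles to NC, so CF runs at -171.0°; with |CF| = 13.7, F = (10.52, 3.913). ∠CFP = 103.1° gives FP at -94.10° from the x-axis; with |FP| = 13.3, P = (9.564, -9.353). Then |NP| = |P − N| = 20.15.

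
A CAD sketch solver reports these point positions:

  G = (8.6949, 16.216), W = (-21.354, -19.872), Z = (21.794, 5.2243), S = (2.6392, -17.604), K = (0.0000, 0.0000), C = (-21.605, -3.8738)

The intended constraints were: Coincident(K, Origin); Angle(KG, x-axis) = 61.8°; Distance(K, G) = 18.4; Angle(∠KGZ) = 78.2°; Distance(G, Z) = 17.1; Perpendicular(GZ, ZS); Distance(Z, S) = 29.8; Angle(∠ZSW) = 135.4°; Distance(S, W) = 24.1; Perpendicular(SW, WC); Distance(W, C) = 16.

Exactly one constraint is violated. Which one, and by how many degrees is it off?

Perpendicular(SW, WC) — off by 4.50°.

K = (0.00, 0.00) ✓; KG at 61.80° ✓; |KG| = 18.40 ✓; ∠KGZ = 78.20° ✓; |GZ| = 17.10 ✓; ∠(GZ, ZS) = 90.00° ✓; |ZS| = 29.80 ✓; ∠ZSW = 135.4° ✓; |SW| = 24.10 ✓; ∠(SW, WC) = 94.50° ✗; |WC| = 16.00 ✓.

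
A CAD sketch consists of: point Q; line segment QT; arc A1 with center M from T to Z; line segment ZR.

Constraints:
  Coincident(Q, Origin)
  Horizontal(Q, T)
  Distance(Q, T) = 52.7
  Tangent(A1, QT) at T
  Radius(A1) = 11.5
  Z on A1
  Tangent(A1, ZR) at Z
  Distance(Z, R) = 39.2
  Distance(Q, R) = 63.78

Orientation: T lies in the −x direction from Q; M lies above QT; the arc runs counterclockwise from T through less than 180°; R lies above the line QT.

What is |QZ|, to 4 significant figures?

42.65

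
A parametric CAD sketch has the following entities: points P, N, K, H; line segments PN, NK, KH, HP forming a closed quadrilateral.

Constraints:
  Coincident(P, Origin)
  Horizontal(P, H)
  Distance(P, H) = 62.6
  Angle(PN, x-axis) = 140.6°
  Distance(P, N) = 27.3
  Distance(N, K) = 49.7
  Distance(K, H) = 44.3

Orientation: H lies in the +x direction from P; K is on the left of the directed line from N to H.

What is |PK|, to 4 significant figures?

38.75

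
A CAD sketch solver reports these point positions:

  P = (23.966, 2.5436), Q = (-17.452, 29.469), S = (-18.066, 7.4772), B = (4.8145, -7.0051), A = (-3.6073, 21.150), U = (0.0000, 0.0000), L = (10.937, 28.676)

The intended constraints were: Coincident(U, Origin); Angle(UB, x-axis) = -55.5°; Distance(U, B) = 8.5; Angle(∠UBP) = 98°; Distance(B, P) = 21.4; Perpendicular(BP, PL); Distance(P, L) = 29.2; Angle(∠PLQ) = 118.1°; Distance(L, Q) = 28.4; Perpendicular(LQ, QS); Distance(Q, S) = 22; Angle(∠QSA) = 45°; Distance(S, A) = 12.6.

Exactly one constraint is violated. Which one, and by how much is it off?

Distance(S, A) = 12.6 — off by 7.30.

U = (0.00, 0.00) ✓; UB at -55.50° ✓; |UB| = 8.500 ✓; ∠UBP = 98.00° ✓; |BP| = 21.40 ✓; ∠(BP, PL) = 90.00° ✓; |PL| = 29.20 ✓; ∠PLQ = 118.1° ✓; |LQ| = 28.40 ✓; ∠(LQ, QS) = 90.00° ✓; |QS| = 22.00 ✓; ∠QSA = 45.00° ✓; |SA| = 19.90 ✗.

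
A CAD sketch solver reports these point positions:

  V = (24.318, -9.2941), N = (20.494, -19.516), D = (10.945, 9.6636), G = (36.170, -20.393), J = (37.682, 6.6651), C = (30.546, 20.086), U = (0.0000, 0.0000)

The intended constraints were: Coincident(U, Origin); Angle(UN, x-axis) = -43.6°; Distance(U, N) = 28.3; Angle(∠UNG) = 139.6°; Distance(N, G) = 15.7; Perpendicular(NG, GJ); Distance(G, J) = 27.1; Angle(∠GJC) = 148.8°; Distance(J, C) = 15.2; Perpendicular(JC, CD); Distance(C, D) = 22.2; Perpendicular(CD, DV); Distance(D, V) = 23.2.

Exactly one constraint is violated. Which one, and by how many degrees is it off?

Perpendicular(CD, DV) — off by 7.20°.

U = (0.00, 0.00) ✓; UN at -43.60° ✓; |UN| = 28.30 ✓; ∠UNG = 139.6° ✓; |NG| = 15.70 ✓; ∠(NG, GJ) = 90.00° ✓; |GJ| = 27.10 ✓; ∠GJC = 148.8° ✓; |JC| = 15.20 ✓; ∠(JC, CD) = 90.00° ✓; |CD| = 22.20 ✓; ∠(CD, DV) = 97.20° ✗; |DV| = 23.20 ✓.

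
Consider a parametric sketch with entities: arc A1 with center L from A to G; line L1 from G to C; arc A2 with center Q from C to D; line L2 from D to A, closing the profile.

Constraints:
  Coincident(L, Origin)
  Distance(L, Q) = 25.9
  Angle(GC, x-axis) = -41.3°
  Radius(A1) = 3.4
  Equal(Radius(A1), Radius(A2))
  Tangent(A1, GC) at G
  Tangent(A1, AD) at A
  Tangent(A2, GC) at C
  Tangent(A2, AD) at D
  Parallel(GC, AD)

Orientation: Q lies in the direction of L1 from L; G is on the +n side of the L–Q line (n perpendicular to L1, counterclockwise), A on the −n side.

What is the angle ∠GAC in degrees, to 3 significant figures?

75.3°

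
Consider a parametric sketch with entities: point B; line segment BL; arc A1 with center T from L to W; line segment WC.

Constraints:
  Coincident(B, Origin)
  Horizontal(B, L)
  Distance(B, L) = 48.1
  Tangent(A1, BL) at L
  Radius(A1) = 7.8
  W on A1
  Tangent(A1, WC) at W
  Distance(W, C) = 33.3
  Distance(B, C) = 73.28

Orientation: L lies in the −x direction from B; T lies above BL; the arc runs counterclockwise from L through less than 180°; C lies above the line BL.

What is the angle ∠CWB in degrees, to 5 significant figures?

143.82°

B is at the origin; BL is horizontal with |BL| = 48.1 and L on the −x side, so L = (-48.100, 0.0000). Since A1 is tangent to BL there, TL ⟂ BL, so T = L + (0, 7.8) = (-48.100, 7.8000). Since TW ⟂ WC (tangency), |TC| = √(7.8² + 33.3²) = 34.201 regardless of where W sits on A1. So C lies on both circle(B, 73.28) and circle(T, 34.201); the above-BL intersection is C = (-62.012, 39.044). W is the foot of the tangent from C: W = (-41.886, 12.514).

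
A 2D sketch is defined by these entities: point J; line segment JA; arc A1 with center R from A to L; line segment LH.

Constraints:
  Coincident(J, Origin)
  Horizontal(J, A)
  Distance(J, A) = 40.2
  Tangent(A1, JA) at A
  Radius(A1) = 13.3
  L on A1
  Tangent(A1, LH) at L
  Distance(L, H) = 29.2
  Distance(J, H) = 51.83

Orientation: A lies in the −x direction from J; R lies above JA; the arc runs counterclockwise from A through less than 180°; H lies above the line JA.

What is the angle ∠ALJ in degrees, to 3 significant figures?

106°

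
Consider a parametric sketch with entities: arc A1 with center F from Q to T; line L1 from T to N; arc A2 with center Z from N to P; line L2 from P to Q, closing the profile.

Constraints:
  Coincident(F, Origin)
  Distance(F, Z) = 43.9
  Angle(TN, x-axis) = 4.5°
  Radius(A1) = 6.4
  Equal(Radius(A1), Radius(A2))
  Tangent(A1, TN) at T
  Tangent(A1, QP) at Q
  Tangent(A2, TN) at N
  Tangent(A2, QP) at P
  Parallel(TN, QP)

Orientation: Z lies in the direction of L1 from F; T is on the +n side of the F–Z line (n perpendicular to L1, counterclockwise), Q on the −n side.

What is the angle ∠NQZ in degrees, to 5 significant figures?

7.9607°

The slot axis is L1's direction at 4.5°, so u = (cos 4.5°, sin 4.5°) = (0.99692, 0.078459) and n = (−sin 4.5°, cos 4.5°) = (-0.078459, 0.99692). F is at the origin and Z lies 43.9 along u from F, so Z = 43.9·u = (43.765, 3.4444). Tangency of A1 to both parallel lines with radius 6.4 puts T and Q at F ± 6.4·n: T = (-0.50214, 6.3803), Q = (0.50214, -6.3803). Equal radii place N and P the same way about Z: N = Z + 6.4·n = (43.263, 9.8246), P = Z − 6.4·n = (44.267, -2.9359). Then cos ∠NQZ = QN·QZ / (|QN||QZ|), giving 7.9607°.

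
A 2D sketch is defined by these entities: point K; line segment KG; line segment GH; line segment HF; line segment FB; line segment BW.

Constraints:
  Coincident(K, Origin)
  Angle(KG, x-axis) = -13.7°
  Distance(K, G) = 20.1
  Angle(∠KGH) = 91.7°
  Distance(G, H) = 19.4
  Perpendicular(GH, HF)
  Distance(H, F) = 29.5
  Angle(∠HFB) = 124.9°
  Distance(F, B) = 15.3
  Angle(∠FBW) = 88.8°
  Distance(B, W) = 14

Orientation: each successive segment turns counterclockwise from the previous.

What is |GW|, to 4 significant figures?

26.62

K is at the origin; KG runs at -13.7° with length 20.1, so G = (19.53, -4.760). ∠KGH = 91.7° gives GH at 74.60° from the x-axis; with |GH| = 19.4, H = (24.68, 13.94). GH ⟂ HF, so HF runs at 164.6°; with |HF| = 29.5, F = (-3.761, 21.78). ∠HFB = 124.9° gives FB at -140.3° from the x-axis; with |FB| = 15.3, B = (-15.53, 12.00). ∠FBW = 88.8° gives BW at -49.10° from the x-axis; with |BW| = 14.0, W = (-6.366, 1.422). Then |GW| = |W − G| = 26.62.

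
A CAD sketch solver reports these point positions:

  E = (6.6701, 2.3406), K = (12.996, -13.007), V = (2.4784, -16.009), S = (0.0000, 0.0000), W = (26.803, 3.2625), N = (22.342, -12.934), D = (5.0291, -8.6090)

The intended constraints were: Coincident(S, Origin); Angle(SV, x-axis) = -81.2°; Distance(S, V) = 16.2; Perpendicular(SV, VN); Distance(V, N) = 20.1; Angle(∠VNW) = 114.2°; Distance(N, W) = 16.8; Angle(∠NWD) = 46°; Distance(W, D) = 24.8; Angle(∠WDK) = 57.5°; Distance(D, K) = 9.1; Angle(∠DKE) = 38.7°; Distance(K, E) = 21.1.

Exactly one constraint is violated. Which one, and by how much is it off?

Distance(K, E) = 21.1 — off by 4.50.

S = (0.00, 0.00) ✓; SV at -81.20° ✓; |SV| = 16.20 ✓; ∠(SV, VN) = 90.00° ✓; |VN| = 20.10 ✓; ∠VNW = 114.2° ✓; |NW| = 16.80 ✓; ∠NWD = 46.00° ✓; |WD| = 24.80 ✓; ∠WDK = 57.50° ✓; |DK| = 9.100 ✓; ∠DKE = 38.70° ✓; |KE| = 16.60 ✗.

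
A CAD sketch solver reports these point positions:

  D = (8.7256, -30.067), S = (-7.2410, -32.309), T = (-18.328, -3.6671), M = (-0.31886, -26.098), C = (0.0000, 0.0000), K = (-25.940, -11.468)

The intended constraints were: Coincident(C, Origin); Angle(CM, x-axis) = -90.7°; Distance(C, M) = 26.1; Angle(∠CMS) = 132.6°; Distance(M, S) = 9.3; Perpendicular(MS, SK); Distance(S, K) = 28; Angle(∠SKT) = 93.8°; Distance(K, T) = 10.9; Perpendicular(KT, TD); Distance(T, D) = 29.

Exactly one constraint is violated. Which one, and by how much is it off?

Distance(T, D) = 29 — off by 8.80.

C = (0.00, 0.00) ✓; CM at -90.70° ✓; |CM| = 26.10 ✓; ∠CMS = 132.6° ✓; |MS| = 9.300 ✓; ∠(MS, SK) = 90.00° ✓; |SK| = 28.00 ✓; ∠SKT = 93.80° ✓; |KT| = 10.90 ✓; ∠(KT, TD) = 90.00° ✓; |TD| = 37.80 ✗.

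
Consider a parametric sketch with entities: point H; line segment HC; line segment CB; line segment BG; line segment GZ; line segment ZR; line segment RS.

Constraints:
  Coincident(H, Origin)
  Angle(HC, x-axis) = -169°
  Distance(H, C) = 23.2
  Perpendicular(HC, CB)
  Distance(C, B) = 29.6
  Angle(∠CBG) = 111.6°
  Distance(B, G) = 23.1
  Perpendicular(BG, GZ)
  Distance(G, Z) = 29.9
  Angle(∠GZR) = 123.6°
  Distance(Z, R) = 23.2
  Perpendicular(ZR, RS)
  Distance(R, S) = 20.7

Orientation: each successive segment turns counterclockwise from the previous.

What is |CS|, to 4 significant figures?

3.801

H is at the origin; HC runs at -169.0° with length 23.2, so C = (-22.77, -4.427). HC ⟂ CB, so CB runs at -79.00°; with |CB| = 29.6, B = (-17.13, -33.48). ∠CBG = 111.6° gives BG at -10.60° from the x-axis; with |BG| = 23.1, G = (5.580, -37.73). The perpendicularity gives GZ at right angles to BG, so GZ runs at 79.40°; with |GZ| = 29.9, Z = (11.08, -8.342). ∠GZR = 123.6° gives ZR at 135.8° from the x-axis; with |ZR| = 23.2, R = (-5.552, 7.832). ZR ⟂ RS, so RS runs at -134.2°; with |RS| = 20.7, S = (-19.98, -7.008). Then |CS| = |S − C| = 3.801.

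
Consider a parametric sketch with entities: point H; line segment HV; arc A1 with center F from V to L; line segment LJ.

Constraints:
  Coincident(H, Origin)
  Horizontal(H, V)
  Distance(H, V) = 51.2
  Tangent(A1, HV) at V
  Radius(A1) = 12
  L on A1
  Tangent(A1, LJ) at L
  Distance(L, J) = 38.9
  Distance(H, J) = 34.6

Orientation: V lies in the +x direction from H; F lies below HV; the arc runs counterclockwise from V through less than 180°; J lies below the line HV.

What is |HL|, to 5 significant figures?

42.849

H is at the origin; HV is horizontal with |HV| = 51.2 and V on the +x side, so V = (51.200, 0.0000). The tangent condition forces FV to be normal to HV, so F = V + (0, -12) = (51.200, -12.000). Since FL ⟂ LJ (tangency), |FJ| = √(12.0² + 38.9²) = 40.709 regardless of where L sits on A1. So J lies on both circle(H, 34.6) and circle(F, 40.709); the below-HV intersection is J = (15.232, -31.067). L is the foot of the tangent from J: L = (42.704, -3.5254).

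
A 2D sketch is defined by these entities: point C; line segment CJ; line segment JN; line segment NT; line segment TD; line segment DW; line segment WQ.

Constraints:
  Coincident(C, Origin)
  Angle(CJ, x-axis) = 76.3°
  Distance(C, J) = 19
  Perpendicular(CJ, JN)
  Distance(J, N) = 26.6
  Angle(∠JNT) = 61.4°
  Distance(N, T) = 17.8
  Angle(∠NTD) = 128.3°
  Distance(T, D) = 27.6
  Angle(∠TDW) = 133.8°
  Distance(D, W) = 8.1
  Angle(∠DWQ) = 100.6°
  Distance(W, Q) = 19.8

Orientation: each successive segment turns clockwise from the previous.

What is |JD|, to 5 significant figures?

22.237

C is at the origin; CJ runs at 76.3° with length 19.0, so J = (4.4999, 18.459). CJ ⟂ JN, so JN runs at -13.700°; with |JN| = 26.6, N = (30.343, 12.160). ∠JNT = 61.4° gives NT at -132.30° from the x-axis; with |NT| = 17.8, T = (18.364, -1.0059). ∠NTD = 128.3° gives TD at 176.00° from the x-axis; with |TD| = 27.6, D = (-9.1693, 0.91938). Then |JD| = |D − J| = 22.237.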